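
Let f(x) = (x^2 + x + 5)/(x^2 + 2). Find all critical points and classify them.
f'(x) = (-x^2 - 6*x + 2)/(x^4 + 4*x^2 + 4)

Solve f'(x) = 0:
  f'(x) = -(x^2 + 6*x - 2)/(x^2 + 2)^2; the denominator is positive wherever f is defined, so f'(x) = 0 ⇔ -x^2 - 6*x + 2 = 0.
  x^2 + 6*x - 2 = 0 has no rational roots; quadratic formula: x = (-6 ± √44)/2.
  ⇒ x = -sqrt(11) - 3 ≈ -6.3166, -3 + sqrt(11) ≈ 0.3166

f''(x) = 2*(x^3 + 9*x^2 - 6*x - 6)/(x^6 + 6*x^4 + 12*x^2 + 8)
Second-derivative test at each critical point:
  f''(-6.3166) = 0.0038 > 0 → local minimum
  f''(0.3166) = -1.5038 < 0 → local maximum

Critical points: x = -sqrt(11) - 3 ≈ -6.3166 (local minimum); x = -3 + sqrt(11) ≈ 0.3166 (local maximum)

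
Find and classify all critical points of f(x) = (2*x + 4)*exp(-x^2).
f'(x) = 2*(-2*x*(x + 2) + 1)*exp(-x^2)

Solve f'(x) = 0:
  f'(x) = (-4*x^2 - 8*x + 2)·exp(-x^2) and exp(-x^2) > 0 for every x, so f'(x) = 0 ⇔ -4*x^2 - 8*x + 2 = 0.
  Factor: -4*x^2 - 8*x + 2 = -2*(2*x^2 + 4*x - 1); 2*x^2 + 4*x - 1 = 0 has no rational roots; quadratic formula: x = (-4 ± √24)/4.
  ⇒ x = -sqrt(6)/2 - 1 ≈ -2.2247, -1 + sqrt(6)/2 ≈ 0.2247

f''(x) = 4*(2*x^2*(x + 2) - 3*x - 2)*exp(-x^2)
Second-derivative test at each critical point:
  f''(-2.2247) = 0.0694 > 0 → local minimum
  f''(0.2247) = -9.3154 < 0 → local maximum

Critical points: x = -sqrt(6)/2 - 1 ≈ -2.2247 (local minimum); x = -1 + sqrt(6)/2 ≈ 0.2247 (local maximum)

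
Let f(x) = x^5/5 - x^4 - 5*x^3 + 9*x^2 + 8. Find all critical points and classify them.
f'(x) = x*(x^3 - 4*x^2 - 15*x + 18)

Solve f'(x) = 0:
  Factor: x^4 - 4*x^3 - 15*x^2 + 18*x = x*(x - 6)*(x - 1)*(x + 3) = 0.
  ⇒ x = -3, 0, 1, 6

f''(x) = 4*x^3 - 12*x^2 - 30*x + 18
Second-derivative test at each critical point:
  f''(-3) = -108 < 0 → local maximum
  f''(0) = 18 > 0 → local minimum
  f''(1) = -20 < 0 → local maximum
  f''(6) = 270 > 0 → local minimum

Critical points: x = -3 (local maximum); x = 0 (local minimum); x = 1 (local maximum); x = 6 (local minimum)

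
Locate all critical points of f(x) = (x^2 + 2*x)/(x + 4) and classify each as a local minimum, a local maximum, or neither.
f'(x) = (x^2 + 8*x + 8)/(x^2 + 8*x + 16)

Solve f'(x) = 0:
  f'(x) = (x^2 + 8*x + 8)/(x + 4)^2; the denominator is positive wherever f is defined, so f'(x) = 0 ⇔ x^2 + 8*x + 8 = 0.
  x^2 + 8*x + 8 = 0 has no rational roots; quadratic formula: x = (-8 ± √32)/2.
  ⇒ x = -4 - 2*sqrt(2) ≈ -6.8284, -4 + 2*sqrt(2) ≈ -1.1716

f''(x) = 16/(x^3 + 12*x^2 + 48*x + 64)
Second-derivative test at each critical point:
  f''(-6.8284) = -0.7071 < 0 → local maximum
  f''(-1.1716) = 0.7071 > 0 → local minimum

Critical points: x = -4 - 2*sqrt(2) ≈ -6.8284 (local maximum); x = -4 + 2*sqrt(2) ≈ -1.1716 (local minimum)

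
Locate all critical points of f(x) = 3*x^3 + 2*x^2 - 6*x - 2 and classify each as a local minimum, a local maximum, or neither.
f'(x) = 9*x^2 + 4*x - 6

Solve f'(x) = 0:
  9*x^2 + 4*x - 6 = 0 has no rational roots; quadratic formula: x = (-4 ± √232)/18.
  ⇒ x = -sqrt(58)/9 - 2/9 ≈ -1.0684, -2/9 + sqrt(58)/9 ≈ 0.6240

f''(x) = 18*x + 4
Second-derivative test at each critical point:
  f''(-1.0684) = -15.2315 < 0 → local maximum
  f''(0.6240) = 15.2315 > 0 → local minimum

Critical points: x = -sqrt(58)/9 - 2/9 ≈ -1.0684 (local maximum); x = -2/9 + sqrt(58)/9 ≈ 0.6240 (local minimum)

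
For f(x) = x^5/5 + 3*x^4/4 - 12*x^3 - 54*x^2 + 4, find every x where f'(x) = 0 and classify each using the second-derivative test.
f'(x) = x*(x^3 + 3*x^2 - 36*x - 108)

Solve f'(x) = 0:
  Factor: x^4 + 3*x^3 - 36*x^2 - 108*x = x*(x - 6)*(x + 3)*(x + 6) = 0.
  ⇒ x = -6, -3, 0, 6

f''(x) = 4*x^3 + 9*x^2 - 72*x - 108
Second-derivative test at each critical point:
  f''(-6) = -216 < 0 → local maximum
  f''(-3) = 81 > 0 → local minimum
  f''(0) = -108 < 0 → local maximum
  f''(6) = 648 > 0 → local minimum

Critical points: x = -6 (local maximum); x = -3 (local minimum); x = 0 (local maximum); x = 6 (local minimum)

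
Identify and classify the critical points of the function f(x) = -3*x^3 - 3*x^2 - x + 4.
f'(x) = -9*x^2 - 6*x - 1

Solve f'(x) = 0:
  Factor: -9*x^2 - 6*x - 1 = -(3*x + 1)^2 = 0.
  ⇒ x = -1/3

f''(x) = -18*x - 6
Second-derivative test at each critical point:
  f''(-1/3) = 0, so the second-derivative test is inconclusive; use the first-derivative test: f'(-7/12) = -0.5625, f'(-1/12) = -0.5625 — f' is negative on both sides (no sign change) → neither a local maximum nor a local minimum

Critical points: x = -1/3 (neither)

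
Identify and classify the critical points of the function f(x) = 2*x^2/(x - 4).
f'(x) = 2*x*(x - 8)/(x^2 - 8*x + 16)

Solve f'(x) = 0:
  f'(x) = 2*x*(x - 8)/(x - 4)^2; the denominator is positive wherever f is defined, so f'(x) = 0 ⇔ 2*x^2 - 16*x = 0.
  Factor: 2*x^2 - 16*x = 2*x*(x - 8) = 0.
  ⇒ x = 0, 8

f''(x) = 64/(x^3 - 12*x^2 + 48*x - 64)
Second-derivative test at each critical point:
  f''(0) = -1 < 0 → local maximum
  f''(8) = 1 > 0 → local minimum

Critical points: x = 0 (local maximum); x = 8 (local minimum)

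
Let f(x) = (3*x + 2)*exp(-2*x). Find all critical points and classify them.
f'(x) = (-6*x - 1)*exp(-2*x)

Solve f'(x) = 0:
  f'(x) = (-6*x - 1)·exp(-2*x) and exp(-2*x) > 0 for every x, so f'(x) = 0 ⇔ -6*x - 1 = 0.
  -6*x - 1 = 0.
  ⇒ x = -1/6

f''(x) = 4*(3*x - 1)*exp(-2*x)
Second-derivative test at each critical point:
  f''(-1/6) = -8.3737 < 0 → local maximum

Critical points: x = -1/6 (local maximum)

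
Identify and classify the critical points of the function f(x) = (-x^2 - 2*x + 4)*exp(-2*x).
f'(x) = 2*(x^2 + x - 5)*exp(-2*x)

Solve f'(x) = 0:
  f'(x) = (2*x^2 + 2*x - 10)·exp(-2*x) and exp(-2*x) > 0 for every x, so f'(x) = 0 ⇔ 2*x^2 + 2*x - 10 = 0.
  Factor: 2*x^2 + 2*x - 10 = 2*(x^2 + x - 5); x^2 + x - 5 = 0 has no rational roots; quadratic formula: x = (-1 ± √21)/2.
  ⇒ x = -sqrt(21)/2 - 1/2 ≈ -2.7913, -1/2 + sqrt(21)/2 ≈ 1.7913

f''(x) = 2*(11 - 2*x^2)*exp(-2*x)
Second-derivative test at each critical point:
  f''(-2.7913) = -2435.6869 < 0 → local maximum
  f''(1.7913) = 0.2548 > 0 → local minimum

Critical points: x = -sqrt(21)/2 - 1/2 ≈ -2.7913 (local maximum); x = -1/2 + sqrt(21)/2 ≈ 1.7913 (local minimum)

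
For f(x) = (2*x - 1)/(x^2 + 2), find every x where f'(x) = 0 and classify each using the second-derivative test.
f'(x) = 2*(-x^2 + x + 2)/(x^4 + 4*x^2 + 4)

Solve f'(x) = 0:
  f'(x) = -2*(x - 2)*(x + 1)/(x^2 + 2)^2; the denominator is positive wherever f is defined, so f'(x) = 0 ⇔ -2*x^2 + 2*x + 4 = 0.
  Factor: -2*x^2 + 2*x + 4 = -2*(x - 2)*(x + 1) = 0.
  ⇒ x = -1, 2

f''(x) = 2*(4*x^2*(2*x - 1) + (1 - 6*x)*(x^2 + 2))/(x^2 + 2)^3
Second-derivative test at each critical point:
  f''(-1) = 2/3 > 0 → local minimum
  f''(2) = -1/6 < 0 → local maximum

Critical points: x = -1 (local minimum); x = 2 (local maximum)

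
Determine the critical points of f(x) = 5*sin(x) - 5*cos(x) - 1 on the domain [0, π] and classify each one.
f'(x) = 5*sqrt(2)*sin(x + pi/4)

Solve f'(x) = 0 on [0, π]:
  f'(x) = 0 ⇔ 5*cos(x) = -5*sin(x) ⇔ tan(x) = -1, i.e. x = arctan(-1) + nπ; keep the solutions lying in [0, π].
  ⇒ x = 3*pi/4 ≈ 2.3562

f''(x) = 5*sqrt(2)*cos(x + pi/4)
Second-derivative test at each critical point:
  f''(2.3562) = -7.0711 < 0 → local maximum

Critical points: x = 3*pi/4 ≈ 2.3562 (local maximum)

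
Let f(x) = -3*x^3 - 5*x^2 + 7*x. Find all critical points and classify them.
f'(x) = -9*x^2 - 10*x + 7

Solve f'(x) = 0:
  9*x^2 + 10*x - 7 = 0 has no rational roots; quadratic formula: x = (-10 ± √352)/18.
  ⇒ x = -2*sqrt(22)/9 - 5/9 ≈ -1.5979, -5/9 + 2*sqrt(22)/9 ≈ 0.4868

f''(x) = -18*x - 10
Second-derivative test at each critical point:
  f''(-1.5979) = 18.7617 > 0 → local minimum
  f''(0.4868) = -18.7617 < 0 → local maximum

Critical points: x = -2*sqrt(22)/9 - 5/9 ≈ -1.5979 (local minimum); x = -5/9 + 2*sqrt(22)/9 ≈ 0.4868 (local maximum)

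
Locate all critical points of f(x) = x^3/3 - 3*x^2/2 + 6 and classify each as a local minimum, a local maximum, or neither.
f'(x) = x*(x - 3)

Solve f'(x) = 0:
  Factor: x^2 - 3*x = x*(x - 3) = 0.
  ⇒ x = 0, 3

f''(x) = 2*x - 3
Second-derivative test at each critical point:
  f''(0) = -3 < 0 → local maximum
  f''(3) = 3 > 0 → local minimum

Critical points: x = 0 (local maximum); x = 3 (local minimum)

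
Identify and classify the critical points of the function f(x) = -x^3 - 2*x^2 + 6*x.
f'(x) = -3*x^2 - 4*x + 6

Solve f'(x) = 0:
  3*x^2 + 4*x - 6 = 0 has no rational roots; quadratic formula: x = (-4 ± √88)/6.
  ⇒ x = -sqrt(22)/3 - 2/3 ≈ -2.2301, -2/3 + sqrt(22)/3 ≈ 0.8968

f''(x) = -6*x - 4
Second-derivative test at each critical point:
  f''(-2.2301) = 9.3808 > 0 → local minimum
  f''(0.8968) = -9.3808 < 0 → local maximum

Critical points: x = -sqrt(22)/3 - 2/3 ≈ -2.2301 (local minimum); x = -2/3 + sqrt(22)/3 ≈ 0.8968 (local maximum)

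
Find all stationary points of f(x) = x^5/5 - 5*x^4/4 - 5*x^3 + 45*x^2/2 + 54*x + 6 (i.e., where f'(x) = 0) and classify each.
f'(x) = x^4 - 5*x^3 - 15*x^2 + 45*x + 54

Solve f'(x) = 0:
  Factor: x^4 - 5*x^3 - 15*x^2 + 45*x + 54 = (x - 6)*(x - 3)*(x + 1)*(x + 3) = 0.
  ⇒ x = -3, -1, 3, 6

f''(x) = 4*x^3 - 15*x^2 - 30*x + 45
Second-derivative test at each critical point:
  f''(-3) = -108 < 0 → local maximum
  f''(-1) = 56 > 0 → local minimum
  f''(3) = -72 < 0 → local maximum
  f''(6) = 189 > 0 → local minimum

Critical points: x = -3 (local maximum); x = -1 (local minimum); x = 3 (local maximum); x = 6 (local minimum)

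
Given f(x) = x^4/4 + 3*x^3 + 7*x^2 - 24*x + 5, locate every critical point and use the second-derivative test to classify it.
f'(x) = x^3 + 9*x^2 + 14*x - 24

Solve f'(x) = 0:
  Factor: x^3 + 9*x^2 + 14*x - 24 = (x - 1)*(x + 4)*(x + 6) = 0.
  ⇒ x = -6, -4, 1

f''(x) = 3*x^2 + 18*x + 14
Second-derivative test at each critical point:
  f''(-6) = 14 > 0 → local minimum
  f''(-4) = -10 < 0 → local maximum
  f''(1) = 35 > 0 → local minimum

Critical points: x = -6 (local minimum); x = -4 (local maximum); x = 1 (local minimum)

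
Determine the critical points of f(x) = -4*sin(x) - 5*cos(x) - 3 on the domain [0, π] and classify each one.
f'(x) = 5*sin(x) - 4*cos(x)

Solve f'(x) = 0 on [0, π]:
  f'(x) = 0 ⇔ -4*cos(x) = -5*sin(x) ⇔ tan(x) = 4/5, i.e. x = arctan(4/5) + nπ; keep the solutions lying in [0, π].
  ⇒ x = atan(4/5) ≈ 0.6747

f''(x) = 4*sin(x) + 5*cos(x)
Second-derivative test at each critical point:
  f''(0.6747) = 6.4031 > 0 → local minimum

Critical points: x = atan(4/5) ≈ 0.6747 (local minimum)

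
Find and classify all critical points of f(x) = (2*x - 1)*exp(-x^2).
f'(x) = 2*(-x*(2*x - 1) + 1)*exp(-x^2)

Solve f'(x) = 0:
  f'(x) = (-4*x^2 + 2*x + 2)·exp(-x^2) and exp(-x^2) > 0 for every x, so f'(x) = 0 ⇔ -4*x^2 + 2*x + 2 = 0.
  Factor: -4*x^2 + 2*x + 2 = -2*(x - 1)*(2*x + 1) = 0.
  ⇒ x = -1/2, 1

f''(x) = 2*(2*x^2*(2*x - 1) - 6*x + 1)*exp(-x^2)
Second-derivative test at each critical point:
  f''(-1/2) = 4.6728 > 0 → local minimum
  f''(1) = -2.2073 < 0 → local maximum

Critical points: x = -1/2 (local minimum); x = 1 (local maximum)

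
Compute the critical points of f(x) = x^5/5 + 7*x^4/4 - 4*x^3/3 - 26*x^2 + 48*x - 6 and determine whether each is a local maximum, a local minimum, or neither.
f'(x) = x^4 + 7*x^3 - 4*x^2 - 52*x + 48

Solve f'(x) = 0:
  Factor: x^4 + 7*x^3 - 4*x^2 - 52*x + 48 = (x - 2)*(x - 1)*(x + 4)*(x + 6) = 0.
  ⇒ x = -6, -4, 1, 2

f''(x) = 4*x^3 + 21*x^2 - 8*x - 52
Second-derivative test at each critical point:
  f''(-6) = -112 < 0 → local maximum
  f''(-4) = 60 > 0 → local minimum
  f''(1) = -35 < 0 → local maximum
  f''(2) = 48 > 0 → local minimum

Critical points: x = -6 (local maximum); x = -4 (local minimum); x = 1 (local maximum); x = 2 (local minimum)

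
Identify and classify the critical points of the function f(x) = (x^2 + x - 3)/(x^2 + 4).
f'(x) = (-x^2 + 14*x + 4)/(x^4 + 8*x^2 + 16)

Solve f'(x) = 0:
  f'(x) = -(x^2 - 14*x - 4)/(x^2 + 4)^2; the denominator is positive wherever f is defined, so f'(x) = 0 ⇔ -x^2 + 14*x + 4 = 0.
  x^2 - 14*x - 4 = 0 has no rational roots; quadratic formula: x = (14 ± √212)/2.
  ⇒ x = 7 - sqrt(53) ≈ -0.2801, 7 + sqrt(53) ≈ 14.2801

f''(x) = 2*(x^3 - 21*x^2 - 12*x + 28)/(x^6 + 12*x^4 + 48*x^2 + 64)
Second-derivative test at each critical point:
  f''(-0.2801) = 0.8753 > 0 → local minimum
  f''(14.2801) = -3.368e-04 < 0 → local maximum

Critical points: x = 7 - sqrt(53) ≈ -0.2801 (local minimum); x = 7 + sqrt(53) ≈ 14.2801 (local maximum)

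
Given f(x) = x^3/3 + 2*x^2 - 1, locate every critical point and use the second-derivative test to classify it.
f'(x) = x*(x + 4)

Solve f'(x) = 0:
  Factor: x^2 + 4*x = x*(x + 4) = 0.
  ⇒ x = -4, 0

f''(x) = 2*x + 4
Second-derivative test at each critical point:
  f''(-4) = -4 < 0 → local maximum
  f''(0) = 4 > 0 → local minimum

Critical points: x = -4 (local maximum); x = 0 (local minimum)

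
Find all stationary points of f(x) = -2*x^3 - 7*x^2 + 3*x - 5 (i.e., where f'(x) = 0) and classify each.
f'(x) = -6*x^2 - 14*x + 3

Solve f'(x) = 0:
  6*x^2 + 14*x - 3 = 0 has no rational roots; quadratic formula: x = (-14 ± √268)/12.
  ⇒ x = -sqrt(67)/6 - 7/6 ≈ -2.5309, -7/6 + sqrt(67)/6 ≈ 0.1976

f''(x) = -12*x - 14
Second-derivative test at each critical point:
  f''(-2.5309) = 16.3707 > 0 → local minimum
  f''(0.1976) = -16.3707 < 0 → local maximum

Critical points: x = -sqrt(67)/6 - 7/6 ≈ -2.5309 (local minimum); x = -7/6 + sqrt(67)/6 ≈ 0.1976 (local maximum)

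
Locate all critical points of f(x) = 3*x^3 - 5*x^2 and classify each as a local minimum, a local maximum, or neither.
f'(x) = x*(9*x - 10)

Solve f'(x) = 0:
  Factor: 9*x^2 - 10*x = x*(9*x - 10) = 0.
  ⇒ x = 0, 10/9

f''(x) = 18*x - 10
Second-derivative test at each critical point:
  f''(0) = -10 < 0 → local maximum
  f''(10/9) = 10 > 0 → local minimum

Critical points: x = 0 (local maximum); x = 10/9 (local minimum)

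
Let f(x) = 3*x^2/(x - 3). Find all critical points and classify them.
f'(x) = 3*x*(x - 6)/(x^2 - 6*x + 9)

Solve f'(x) = 0:
  f'(x) = 3*x*(x - 6)/(x - 3)^2; the denominator is positive wherever f is defined, so f'(x) = 0 ⇔ 3*x^2 - 18*x = 0.
  Factor: 3*x^2 - 18*x = 3*x*(x - 6) = 0.
  ⇒ x = 0, 6

f''(x) = 54/(x^3 - 9*x^2 + 27*x - 27)
Second-derivative test at each critical point:
  f''(0) = -2 < 0 → local maximum
  f''(6) = 2 > 0 → local minimum

Critical points: x = 0 (local maximum); x = 6 (local minimum)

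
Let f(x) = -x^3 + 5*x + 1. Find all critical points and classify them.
f'(x) = 5 - 3*x^2

Solve f'(x) = 0:
  3*x^2 - 5 = 0 has no rational roots; quadratic formula: x = (0 ± √60)/6.
  ⇒ x = -sqrt(15)/3 ≈ -1.2910, sqrt(15)/3 ≈ 1.2910

f''(x) = -6*x
Second-derivative test at each critical point:
  f''(-1.2910) = 7.7460 > 0 → local minimum
  f''(1.2910) = -7.7460 < 0 → local maximum

Critical points: x = -sqrt(15)/3 ≈ -1.2910 (local minimum); x = sqrt(15)/3 ≈ 1.2910 (local maximum)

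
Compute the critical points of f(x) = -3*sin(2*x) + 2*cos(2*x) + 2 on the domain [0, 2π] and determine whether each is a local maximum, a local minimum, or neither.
f'(x) = -4*sin(2*x) - 6*cos(2*x)

Solve f'(x) = 0 on [0, 2π]:
  f'(x) = 0 ⇔ -3*cos(2*x) = 2*sin(2*x) ⇔ tan(2*x) = -3/2, i.e. 2*x = arctan(-3/2) + nπ; keep the solutions lying in [0, 2π].
  ⇒ x = -atan(3/2)/2 + pi/2 ≈ 1.0794, pi - atan(3/2)/2 ≈ 2.6502, -atan(3/2)/2 + 3*pi/2 ≈ 4.2210, -atan(3/2)/2 + 2*pi ≈ 5.7918

f''(x) = 12*sin(2*x) - 8*cos(2*x)
Second-derivative test at each critical point:
  f''(1.0794) = 14.4222 > 0 → local minimum
  f''(2.6502) = -14.4222 < 0 → local maximum
  f''(4.2210) = 14.4222 > 0 → local minimum
  f''(5.7918) = -14.4222 < 0 → local maximum

Critical points: x = -atan(3/2)/2 + pi/2 ≈ 1.0794 (local minimum); x = pi - atan(3/2)/2 ≈ 2.6502 (local maximum); x = -atan(3/2)/2 + 3*pi/2 ≈ 4.2210 (local minimum); x = -atan(3/2)/2 + 2*pi ≈ 5.7918 (local maximum)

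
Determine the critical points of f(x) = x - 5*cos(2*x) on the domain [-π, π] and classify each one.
f'(x) = 10*sin(2*x) + 1

Solve f'(x) = 0 on [-π, π]:
  f'(x) = 0 ⇔ sin(2*x) = -1/10, i.e. 2*x = arcsin(-1/10) + 2nπ or 2*x = π − arcsin(-1/10) + 2nπ; keep the solutions lying in [-π, π].
  ⇒ x = -pi/2 + asin(1/10)/2 ≈ -1.5207, -asin(1/10)/2 ≈ -0.0501, asin(1/10)/2 + pi/2 ≈ 1.6209, pi - asin(1/10)/2 ≈ 3.0915

f''(x) = 20*cos(2*x)
Second-derivative test at each critical point:
  f''(-1.5207) = -19.8997 < 0 → local maximum
  f''(-0.0501) = 19.8997 > 0 → local minimum
  f''(1.6209) = -19.8997 < 0 → local maximum
  f''(3.0915) = 19.8997 > 0 → local minimum

Critical points: x = -pi/2 + asin(1/10)/2 ≈ -1.5207 (local maximum); x = -asin(1/10)/2 ≈ -0.0501 (local minimum); x = asin(1/10)/2 + pi/2 ≈ 1.6209 (local maximum); x = pi - asin(1/10)/2 ≈ 3.0915 (local minimum)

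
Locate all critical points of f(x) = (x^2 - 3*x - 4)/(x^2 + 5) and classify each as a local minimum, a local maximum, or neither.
f'(x) = 3*(x^2 + 6*x - 5)/(x^4 + 10*x^2 + 25)

Solve f'(x) = 0:
  f'(x) = 3*(x^2 + 6*x - 5)/(x^2 + 5)^2; the denominator is positive wherever f is defined, so f'(x) = 0 ⇔ 3*x^2 + 18*x - 15 = 0.
  Factor: 3*x^2 + 18*x - 15 = 3*(x^2 + 6*x - 5); x^2 + 6*x - 5 = 0 has no rational roots; quadratic formula: x = (-6 ± √56)/2.
  ⇒ x = -sqrt(14) - 3 ≈ -6.7417, -3 + sqrt(14) ≈ 0.7417

f''(x) = 6*(-x^3 - 9*x^2 + 15*x + 15)/(x^6 + 15*x^4 + 75*x^2 + 125)
Second-derivative test at each critical point:
  f''(-6.7417) = -0.0088 < 0 → local maximum
  f''(0.7417) = 0.7288 > 0 → local minimum

Critical points: x = -sqrt(14) - 3 ≈ -6.7417 (local maximum); x = -3 + sqrt(14) ≈ 0.7417 (local minimum)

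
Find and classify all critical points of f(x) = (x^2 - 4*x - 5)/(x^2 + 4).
f'(x) = 2*(2*x^2 + 9*x - 8)/(x^4 + 8*x^2 + 16)

Solve f'(x) = 0:
  f'(x) = 2*(2*x^2 + 9*x - 8)/(x^2 + 4)^2; the denominator is positive wherever f is defined, so f'(x) = 0 ⇔ 4*x^2 + 18*x - 16 = 0.
  Factor: 4*x^2 + 18*x - 16 = 2*(2*x^2 + 9*x - 8); 2*x^2 + 9*x - 8 = 0 has no rational roots; quadratic formula: x = (-9 ± √145)/4.
  ⇒ x = -sqrt(145)/4 - 9/4 ≈ -5.2604, -9/4 + sqrt(145)/4 ≈ 0.7604

f''(x) = 2*(-4*x^3 - 27*x^2 + 48*x + 36)/(x^6 + 12*x^4 + 48*x^2 + 64)
Second-derivative test at each critical point:
  f''(-5.2604) = -0.0240 < 0 → local maximum
  f''(0.7604) = 1.1490 > 0 → local minimum

Critical points: x = -sqrt(145)/4 - 9/4 ≈ -5.2604 (local maximum); x = -9/4 + sqrt(145)/4 ≈ 0.7604 (local minimum)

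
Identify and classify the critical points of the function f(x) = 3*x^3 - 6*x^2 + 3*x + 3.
f'(x) = 9*x^2 - 12*x + 3

Solve f'(x) = 0:
  Factor: 9*x^2 - 12*x + 3 = 3*(x - 1)*(3*x - 1) = 0.
  ⇒ x = 1/3, 1

f''(x) = 18*x - 12
Second-derivative test at each critical point:
  f''(1/3) = -6 < 0 → local maximum
  f''(1) = 6 > 0 → local minimum

Critical points: x = 1/3 (local maximum); x = 1 (local minimum)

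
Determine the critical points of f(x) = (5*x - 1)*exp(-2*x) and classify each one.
f'(x) = (7 - 10*x)*exp(-2*x)

Solve f'(x) = 0:
  f'(x) = (7 - 10*x)·exp(-2*x) and exp(-2*x) > 0 for every x, so f'(x) = 0 ⇔ 7 - 10*x = 0.
  7 - 10*x = 0.
  ⇒ x = 7/10

f''(x) = 4*(5*x - 6)*exp(-2*x)
Second-derivative test at each critical point:
  f''(7/10) = -2.4660 < 0 → local maximum

Critical points: x = 7/10 (local maximum)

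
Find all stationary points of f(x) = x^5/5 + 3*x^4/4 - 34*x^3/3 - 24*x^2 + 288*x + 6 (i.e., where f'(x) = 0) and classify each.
f'(x) = x^4 + 3*x^3 - 34*x^2 - 48*x + 288

Solve f'(x) = 0:
  Factor: x^4 + 3*x^3 - 34*x^2 - 48*x + 288 = (x - 4)*(x - 3)*(x + 4)*(x + 6) = 0.
  ⇒ x = -6, -4, 3, 4

f''(x) = 4*x^3 + 9*x^2 - 68*x - 48
Second-derivative test at each critical point:
  f''(-6) = -180 < 0 → local maximum
  f''(-4) = 112 > 0 → local minimum
  f''(3) = -63 < 0 → local maximum
  f''(4) = 80 > 0 → local minimum

Critical points: x = -6 (local maximum); x = -4 (local minimum); x = 3 (local maximum); x = 4 (local minimum)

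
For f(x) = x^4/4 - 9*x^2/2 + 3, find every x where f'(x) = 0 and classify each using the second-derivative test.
f'(x) = x*(x^2 - 9)

Solve f'(x) = 0:
  Factor: x^3 - 9*x = x*(x - 3)*(x + 3) = 0.
  ⇒ x = -3, 0, 3

f''(x) = 3*x^2 - 9
Second-derivative test at each critical point:
  f''(-3) = 18 > 0 → local minimum
  f''(0) = -9 < 0 → local maximum
  f''(3) = 18 > 0 → local minimum

Critical points: x = -3 (local minimum); x = 0 (local maximum); x = 3 (local minimum)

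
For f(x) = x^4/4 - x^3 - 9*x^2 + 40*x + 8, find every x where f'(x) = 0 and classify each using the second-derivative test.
f'(x) = x^3 - 3*x^2 - 18*x + 40

Solve f'(x) = 0:
  Factor: x^3 - 3*x^2 - 18*x + 40 = (x - 5)*(x - 2)*(x + 4) = 0.
  ⇒ x = -4, 2, 5

f''(x) = 3*x^2 - 6*x - 18
Second-derivative test at each critical point:
  f''(-4) = 54 > 0 → local minimum
  f''(2) = -18 < 0 → local maximum
  f''(5) = 27 > 0 → local minimum

Critical points: x = -4 (local minimum); x = 2 (local maximum); x = 5 (local minimum)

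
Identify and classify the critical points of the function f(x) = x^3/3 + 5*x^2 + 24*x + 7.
f'(x) = x^2 + 10*x + 24

Solve f'(x) = 0:
  Factor: x^2 + 10*x + 24 = (x + 4)*(x + 6) = 0.
  ⇒ x = -6, -4

f''(x) = 2*x + 10
Second-derivative test at each critical point:
  f''(-6) = -2 < 0 → local maximum
  f''(-4) = 2 > 0 → local minimum

Critical points: x = -6 (local maximum); x = -4 (local minimum)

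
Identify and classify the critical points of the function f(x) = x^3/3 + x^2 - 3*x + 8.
f'(x) = x^2 + 2*x - 3

Solve f'(x) = 0:
  Factor: x^2 + 2*x - 3 = (x - 1)*(x + 3) = 0.
  ⇒ x = -3, 1

f''(x) = 2*x + 2
Second-derivative test at each critical point:
  f''(-3) = -4 < 0 → local maximum
  f''(1) = 4 > 0 → local minimum

Critical points: x = -3 (local maximum); x = 1 (local minimum)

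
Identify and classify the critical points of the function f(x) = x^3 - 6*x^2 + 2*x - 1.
f'(x) = 3*x^2 - 12*x + 2

Solve f'(x) = 0:
  3*x^2 - 12*x + 2 = 0 has no rational roots; quadratic formula: x = (12 ± √120)/6.
  ⇒ x = 2 - sqrt(30)/3 ≈ 0.1743, sqrt(30)/3 + 2 ≈ 3.8257

f''(x) = 6*x - 12
Second-derivative test at each critical point:
  f''(0.1743) = -10.9545 < 0 → local maximum
  f''(3.8257) = 10.9545 > 0 → local minimum

Critical points: x = 2 - sqrt(30)/3 ≈ 0.1743 (local maximum); x = sqrt(30)/3 + 2 ≈ 3.8257 (local minimum)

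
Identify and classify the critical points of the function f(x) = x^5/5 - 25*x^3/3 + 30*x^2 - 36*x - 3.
f'(x) = x^4 - 25*x^2 + 60*x - 36

Solve f'(x) = 0:
  Factor: x^4 - 25*x^2 + 60*x - 36 = (x - 3)*(x - 2)*(x - 1)*(x + 6) = 0.
  ⇒ x = -6, 1, 2, 3

f''(x) = 4*x^3 - 50*x + 60
Second-derivative test at each critical point:
  f''(-6) = -504 < 0 → local maximum
  f''(1) = 14 > 0 → local minimum
  f''(2) = -8 < 0 → local maximum
  f''(3) = 18 > 0 → local minimum

Critical points: x = -6 (local maximum); x = 1 (local minimum); x = 2 (local maximum); x = 3 (local minimum)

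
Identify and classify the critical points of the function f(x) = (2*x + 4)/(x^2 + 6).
f'(x) = 2*(x^2 - 2*x*(x + 2) + 6)/(x^2 + 6)^2

Solve f'(x) = 0:
  f'(x) = -2*(x^2 + 4*x - 6)/(x^2 + 6)^2; the denominator is positive wherever f is defined, so f'(x) = 0 ⇔ -2*x^2 - 8*x + 12 = 0.
  Factor: -2*x^2 - 8*x + 12 = -2*(x^2 + 4*x - 6); x^2 + 4*x - 6 = 0 has no rational roots; quadratic formula: x = (-4 ± √40)/2.
  ⇒ x = -sqrt(10) - 2 ≈ -5.1623, -2 + sqrt(10) ≈ 1.1623

f''(x) = 4*(4*x^2*(x + 2) - (3*x + 2)*(x^2 + 6))/(x^2 + 6)^3
Second-derivative test at each critical point:
  f''(-5.1623) = 0.0119 > 0 → local minimum
  f''(1.1623) = -0.2341 < 0 → local maximum

Critical points: x = -sqrt(10) - 2 ≈ -5.1623 (local minimum); x = -2 + sqrt(10) ≈ 1.1623 (local maximum)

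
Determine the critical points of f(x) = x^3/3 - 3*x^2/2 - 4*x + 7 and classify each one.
f'(x) = x^2 - 3*x - 4

Solve f'(x) = 0:
  Factor: x^2 - 3*x - 4 = (x - 4)*(x + 1) = 0.
  ⇒ x = -1, 4

f''(x) = 2*x - 3
Second-derivative test at each critical point:
  f''(-1) = -5 < 0 → local maximum
  f''(4) = 5 > 0 → local minimum

Critical points: x = -1 (local maximum); x = 4 (local minimum)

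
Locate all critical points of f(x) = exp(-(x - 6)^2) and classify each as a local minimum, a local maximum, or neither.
f'(x) = 2*(6 - x)*exp(-(x - 6)^2)

Solve f'(x) = 0:
  f'(x) = (12 - 2*x)·exp(-(x - 6)^2) and exp(-(x - 6)^2) > 0 for every x, so f'(x) = 0 ⇔ 12 - 2*x = 0.
  Factor: 12 - 2*x = -2*(x - 6) = 0.
  ⇒ x = 6

f''(x) = 2*(2*(x - 6)^2 - 1)*exp(-(x - 6)^2)
Second-derivative test at each critical point:
  f''(6) = -2 < 0 → local maximum

Critical points: x = 6 (local maximum)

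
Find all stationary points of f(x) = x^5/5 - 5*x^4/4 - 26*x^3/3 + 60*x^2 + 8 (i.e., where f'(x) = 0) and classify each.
f'(x) = x*(x^3 - 5*x^2 - 26*x + 120)

Solve f'(x) = 0:
  Factor: x^4 - 5*x^3 - 26*x^2 + 120*x = x*(x - 6)*(x - 4)*(x + 5) = 0.
  ⇒ x = -5, 0, 4, 6

f''(x) = 4*x^3 - 15*x^2 - 52*x + 120
Second-derivative test at each critical point:
  f''(-5) = -495 < 0 → local maximum
  f''(0) = 120 > 0 → local minimum
  f''(4) = -72 < 0 → local maximum
  f''(6) = 132 > 0 → local minimum

Critical points: x = -5 (local maximum); x = 0 (local minimum); x = 4 (local maximum); x = 6 (local minimum)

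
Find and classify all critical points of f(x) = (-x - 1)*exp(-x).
f'(x) = x*exp(-x)

Solve f'(x) = 0:
  f'(x) = (x)·exp(-x) and exp(-x) > 0 for every x, so f'(x) = 0 ⇔ x = 0.
  x = 0.
  ⇒ x = 0

f''(x) = (1 - x)*exp(-x)
Second-derivative test at each critical point:
  f''(0) = 1 > 0 → local minimum

Critical points: x = 0 (local minimum)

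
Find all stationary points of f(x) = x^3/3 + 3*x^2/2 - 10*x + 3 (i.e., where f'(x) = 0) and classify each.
f'(x) = x^2 + 3*x - 10

Solve f'(x) = 0:
  Factor: x^2 + 3*x - 10 = (x - 2)*(x + 5) = 0.
  ⇒ x = -5, 2

f''(x) = 2*x + 3
Second-derivative test at each critical point:
  f''(-5) = -7 < 0 → local maximum
  f''(2) = 7 > 0 → local minimum

Critical points: x = -5 (local maximum); x = 2 (local minimum)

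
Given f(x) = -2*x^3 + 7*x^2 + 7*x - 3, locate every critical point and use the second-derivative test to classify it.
f'(x) = -6*x^2 + 14*x + 7

Solve f'(x) = 0:
  6*x^2 - 14*x - 7 = 0 has no rational roots; quadratic formula: x = (14 ± √364)/12.
  ⇒ x = 7/6 - sqrt(91)/6 ≈ -0.4232, 7/6 + sqrt(91)/6 ≈ 2.7566

f''(x) = 14 - 12*x
Second-derivative test at each critical point:
  f''(-0.4232) = 19.0788 > 0 → local minimum
  f''(2.7566) = -19.0788 < 0 → local maximum

Critical points: x = 7/6 - sqrt(91)/6 ≈ -0.4232 (local minimum); x = 7/6 + sqrt(91)/6 ≈ 2.7566 (local maximum)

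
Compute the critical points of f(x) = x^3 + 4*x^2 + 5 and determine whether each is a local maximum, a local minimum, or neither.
f'(x) = x*(3*x + 8)

Solve f'(x) = 0:
  Factor: 3*x^2 + 8*x = x*(3*x + 8) = 0.
  ⇒ x = -8/3, 0

f''(x) = 6*x + 8
Second-derivative test at each critical point:
  f''(-8/3) = -8 < 0 → local maximum
  f''(0) = 8 > 0 → local minimum

Critical points: x = -8/3 (local maximum); x = 0 (local minimum)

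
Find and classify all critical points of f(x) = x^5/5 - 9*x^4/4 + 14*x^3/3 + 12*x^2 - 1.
f'(x) = x*(x^3 - 9*x^2 + 14*x + 24)

Solve f'(x) = 0:
  Factor: x^4 - 9*x^3 + 14*x^2 + 24*x = x*(x - 6)*(x - 4)*(x + 1) = 0.
  ⇒ x = -1, 0, 4, 6

f''(x) = 4*x^3 - 27*x^2 + 28*x + 24
Second-derivative test at each critical point:
  f''(-1) = -35 < 0 → local maximum
  f''(0) = 24 > 0 → local minimum
  f''(4) = -40 < 0 → local maximum
  f''(6) = 84 > 0 → local minimum

Critical points: x = -1 (local maximum); x = 0 (local minimum); x = 4 (local maximum); x = 6 (local minimum)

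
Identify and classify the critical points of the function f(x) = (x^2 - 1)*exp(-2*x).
f'(x) = 2*(-x^2 + x + 1)*exp(-2*x)

Solve f'(x) = 0:
  f'(x) = (-2*x^2 + 2*x + 2)·exp(-2*x) and exp(-2*x) > 0 for every x, so f'(x) = 0 ⇔ -2*x^2 + 2*x + 2 = 0.
  Factor: -2*x^2 + 2*x + 2 = -2*(x^2 - x - 1); x^2 - x - 1 = 0 has no rational roots; quadratic formula: x = (1 ± √5)/2.
  ⇒ x = 1/2 - sqrt(5)/2 ≈ -0.6180, 1/2 + sqrt(5)/2 ≈ 1.6180

f''(x) = 2*(2*x^2 - 4*x - 1)*exp(-2*x)
Second-derivative test at each critical point:
  f''(-0.6180) = 15.3933 > 0 → local minimum
  f''(1.6180) = -0.1758 < 0 → local maximum

Critical points: x = 1/2 - sqrt(5)/2 ≈ -0.6180 (local minimum); x = 1/2 + sqrt(5)/2 ≈ 1.6180 (local maximum)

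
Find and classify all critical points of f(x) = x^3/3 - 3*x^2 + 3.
f'(x) = x*(x - 6)

Solve f'(x) = 0:
  Factor: x^2 - 6*x = x*(x - 6) = 0.
  ⇒ x = 0, 6

f''(x) = 2*x - 6
Second-derivative test at each critical point:
  f''(0) = -6 < 0 → local maximum
  f''(6) = 6 > 0 → local minimum

Critical points: x = 0 (local maximum); x = 6 (local minimum)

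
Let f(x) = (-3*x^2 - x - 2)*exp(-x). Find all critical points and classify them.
f'(x) = (3*x^2 - 5*x + 1)*exp(-x)

Solve f'(x) = 0:
  f'(x) = (3*x^2 - 5*x + 1)·exp(-x) and exp(-x) > 0 for every x, so f'(x) = 0 ⇔ 3*x^2 - 5*x + 1 = 0.
  3*x^2 - 5*x + 1 = 0 has no rational roots; quadratic formula: x = (5 ± √13)/6.
  ⇒ x = 5/6 - sqrt(13)/6 ≈ 0.2324, sqrt(13)/6 + 5/6 ≈ 1.4343

f''(x) = (-3*x^2 + 11*x - 6)*exp(-x)
Second-derivative test at each critical point:
  f''(0.2324) = -2.8578 < 0 → local maximum
  f''(1.4343) = 0.8592 > 0 → local minimum

Critical points: x = 5/6 - sqrt(13)/6 ≈ 0.2324 (local maximum); x = sqrt(13)/6 + 5/6 ≈ 1.4343 (local minimum)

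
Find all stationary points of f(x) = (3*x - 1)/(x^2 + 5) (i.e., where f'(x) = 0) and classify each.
f'(x) = (-3*x^2 + 2*x + 15)/(x^4 + 10*x^2 + 25)

Solve f'(x) = 0:
  f'(x) = -(3*x^2 - 2*x - 15)/(x^2 + 5)^2; the denominator is positive wherever f is defined, so f'(x) = 0 ⇔ -3*x^2 + 2*x + 15 = 0.
  3*x^2 - 2*x - 15 = 0 has no rational roots; quadratic formula: x = (2 ± √184)/6.
  ⇒ x = 1/3 - sqrt(46)/3 ≈ -1.9274, 1/3 + sqrt(46)/3 ≈ 2.5941

f''(x) = 2*(4*x^2*(3*x - 1) + (1 - 9*x)*(x^2 + 5))/(x^2 + 5)^3
Second-derivative test at each critical point:
  f''(-1.9274) = 0.1786 > 0 → local minimum
  f''(2.5941) = -0.0986 < 0 → local maximum

Critical points: x = 1/3 - sqrt(46)/3 ≈ -1.9274 (local minimum); x = 1/3 + sqrt(46)/3 ≈ 2.5941 (local maximum)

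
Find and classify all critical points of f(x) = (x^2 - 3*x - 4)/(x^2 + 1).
f'(x) = (3*x^2 + 10*x - 3)/(x^4 + 2*x^2 + 1)

Solve f'(x) = 0:
  f'(x) = (3*x^2 + 10*x - 3)/(x^2 + 1)^2; the denominator is positive wherever f is defined, so f'(x) = 0 ⇔ 3*x^2 + 10*x - 3 = 0.
  3*x^2 + 10*x - 3 = 0 has no rational roots; quadratic formula: x = (-10 ± √136)/6.
  ⇒ x = -sqrt(34)/3 - 5/3 ≈ -3.6103, -5/3 + sqrt(34)/3 ≈ 0.2770

f''(x) = 2*(-3*x^3 - 15*x^2 + 9*x + 5)/(x^6 + 3*x^4 + 3*x^2 + 1)
Second-derivative test at each critical point:
  f''(-3.6103) = -0.0592 < 0 → local maximum
  f''(0.2770) = 10.0592 > 0 → local minimum

Critical points: x = -sqrt(34)/3 - 5/3 ≈ -3.6103 (local maximum); x = -5/3 + sqrt(34)/3 ≈ 0.2770 (local minimum)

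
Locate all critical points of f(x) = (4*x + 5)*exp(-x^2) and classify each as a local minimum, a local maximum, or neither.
f'(x) = 2*(-x*(4*x + 5) + 2)*exp(-x^2)

Solve f'(x) = 0:
  f'(x) = (-8*x^2 - 10*x + 4)·exp(-x^2) and exp(-x^2) > 0 for every x, so f'(x) = 0 ⇔ -8*x^2 - 10*x + 4 = 0.
  Factor: -8*x^2 - 10*x + 4 = -2*(4*x^2 + 5*x - 2); 4*x^2 + 5*x - 2 = 0 has no rational roots; quadratic formula: x = (-5 ± √57)/8.
  ⇒ x = -sqrt(57)/8 - 5/8 ≈ -1.5687, -5/8 + sqrt(57)/8 ≈ 0.3187

f''(x) = 2*(2*x^2*(4*x + 5) - 12*x - 5)*exp(-x^2)
Second-derivative test at each critical point:
  f''(-1.5687) = 1.2889 > 0 → local minimum
  f''(0.3187) = -13.6411 < 0 → local maximum

Critical points: x = -sqrt(57)/8 - 5/8 ≈ -1.5687 (local minimum); x = -5/8 + sqrt(57)/8 ≈ 0.3187 (local maximum)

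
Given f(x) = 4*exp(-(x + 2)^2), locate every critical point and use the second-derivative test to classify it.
f'(x) = 8*(-x - 2)*exp(-(x + 2)^2)

Solve f'(x) = 0:
  f'(x) = (-8*x - 16)·exp(-(x + 2)^2) and exp(-(x + 2)^2) > 0 for every x, so f'(x) = 0 ⇔ -8*x - 16 = 0.
  Factor: -8*x - 16 = -8*(x + 2) = 0.
  ⇒ x = -2

f''(x) = 8*(2*(x + 2)^2 - 1)*exp(-(x + 2)^2)
Second-derivative test at each critical point:
  f''(-2) = -8 < 0 → local maximum

Critical points: x = -2 (local maximum)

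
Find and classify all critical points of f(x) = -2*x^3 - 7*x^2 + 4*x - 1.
f'(x) = -6*x^2 - 14*x + 4

Solve f'(x) = 0:
  Factor: -6*x^2 - 14*x + 4 = -2*(3*x^2 + 7*x - 2); 3*x^2 + 7*x - 2 = 0 has no rational roots; quadratic formula: x = (-7 ± √73)/6.
  ⇒ x = -sqrt(73)/6 - 7/6 ≈ -2.5907, -7/6 + sqrt(73)/6 ≈ 0.2573

f''(x) = -12*x - 14
Second-derivative test at each critical point:
  f''(-2.5907) = 17.0880 > 0 → local minimum
  f''(0.2573) = -17.0880 < 0 → local maximum

Critical points: x = -sqrt(73)/6 - 7/6 ≈ -2.5907 (local minimum); x = -7/6 + sqrt(73)/6 ≈ 0.2573 (local maximum)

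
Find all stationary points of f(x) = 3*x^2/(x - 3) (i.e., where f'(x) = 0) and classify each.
f'(x) = 3*x*(x - 6)/(x^2 - 6*x + 9)

Solve f'(x) = 0:
  f'(x) = 3*x*(x - 6)/(x - 3)^2; the denominator is positive wherever f is defined, so f'(x) = 0 ⇔ 3*x^2 - 18*x = 0.
  Factor: 3*x^2 - 18*x = 3*x*(x - 6) = 0.
  ⇒ x = 0, 6

f''(x) = 54/(x^3 - 9*x^2 + 27*x - 27)
Second-derivative test at each critical point:
  f''(0) = -2 < 0 → local maximum
  f''(6) = 2 > 0 → local minimum

Critical points: x = 0 (local maximum); x = 6 (local minimum)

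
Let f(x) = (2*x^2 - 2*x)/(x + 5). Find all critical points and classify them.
f'(x) = 2*(x^2 + 10*x - 5)/(x^2 + 10*x + 25)

Solve f'(x) = 0:
  f'(x) = 2*(x^2 + 10*x - 5)/(x + 5)^2; the denominator is positive wherever f is defined, so f'(x) = 0 ⇔ 2*x^2 + 20*x - 10 = 0.
  Factor: 2*x^2 + 20*x - 10 = 2*(x^2 + 10*x - 5); x^2 + 10*x - 5 = 0 has no rational roots; quadratic formula: x = (-10 ± √120)/2.
  ⇒ x = -sqrt(30) - 5 ≈ -10.4772, -5 + sqrt(30) ≈ 0.4772

f''(x) = 120/(x^3 + 15*x^2 + 75*x + 125)
Second-derivative test at each critical point:
  f''(-10.4772) = -0.7303 < 0 → local maximum
  f''(0.4772) = 0.7303 > 0 → local minimum

Critical points: x = -sqrt(30) - 5 ≈ -10.4772 (local maximum); x = -5 + sqrt(30) ≈ 0.4772 (local minimum)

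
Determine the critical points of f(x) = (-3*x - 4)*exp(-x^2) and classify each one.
f'(x) = (2*x*(3*x + 4) - 3)*exp(-x^2)

Solve f'(x) = 0:
  f'(x) = (6*x^2 + 8*x - 3)·exp(-x^2) and exp(-x^2) > 0 for every x, so f'(x) = 0 ⇔ 6*x^2 + 8*x - 3 = 0.
  6*x^2 + 8*x - 3 = 0 has no rational roots; quadratic formula: x = (-8 ± √136)/12.
  ⇒ x = -sqrt(34)/6 - 2/3 ≈ -1.6385, -2/3 + sqrt(34)/6 ≈ 0.3052

f''(x) = 2*(-6*x^3 - 8*x^2 + 9*x + 4)*exp(-x^2)
Second-derivative test at each critical point:
  f''(-1.6385) = -0.7959 < 0 → local maximum
  f''(0.3052) = 10.6250 > 0 → local minimum

Critical points: x = -sqrt(34)/6 - 2/3 ≈ -1.6385 (local maximum); x = -2/3 + sqrt(34)/6 ≈ 0.3052 (local minimum)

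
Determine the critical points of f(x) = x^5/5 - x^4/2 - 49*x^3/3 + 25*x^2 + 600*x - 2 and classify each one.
f'(x) = x^4 - 2*x^3 - 49*x^2 + 50*x + 600

Solve f'(x) = 0:
  Factor: x^4 - 2*x^3 - 49*x^2 + 50*x + 600 = (x - 6)*(x - 5)*(x + 4)*(x + 5) = 0.
  ⇒ x = -5, -4, 5, 6

f''(x) = 4*x^3 - 6*x^2 - 98*x + 50
Second-derivative test at each critical point:
  f''(-5) = -110 < 0 → local maximum
  f''(-4) = 90 > 0 → local minimum
  f''(5) = -90 < 0 → local maximum
  f''(6) = 110 > 0 → local minimum

Critical points: x = -5 (local maximum); x = -4 (local minimum); x = 5 (local maximum); x = 6 (local minimum)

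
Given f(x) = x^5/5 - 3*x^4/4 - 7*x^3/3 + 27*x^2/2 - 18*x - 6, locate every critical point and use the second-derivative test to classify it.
f'(x) = x^4 - 3*x^3 - 7*x^2 + 27*x - 18

Solve f'(x) = 0:
  Factor: x^4 - 3*x^3 - 7*x^2 + 27*x - 18 = (x - 3)*(x - 2)*(x - 1)*(x + 3) = 0.
  ⇒ x = -3, 1, 2, 3

f''(x) = 4*x^3 - 9*x^2 - 14*x + 27
Second-derivative test at each critical point:
  f''(-3) = -120 < 0 → local maximum
  f''(1) = 8 > 0 → local minimum
  f''(2) = -5 < 0 → local maximum
  f''(3) = 12 > 0 → local minimum

Critical points: x = -3 (local maximum); x = 1 (local minimum); x = 2 (local maximum); x = 3 (local minimum)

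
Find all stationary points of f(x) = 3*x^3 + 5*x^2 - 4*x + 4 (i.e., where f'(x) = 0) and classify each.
f'(x) = 9*x^2 + 10*x - 4

Solve f'(x) = 0:
  9*x^2 + 10*x - 4 = 0 has no rational roots; quadratic formula: x = (-10 ± √244)/18.
  ⇒ x = -sqrt(61)/9 - 5/9 ≈ -1.4234, -5/9 + sqrt(61)/9 ≈ 0.3122

f''(x) = 18*x + 10
Second-derivative test at each critical point:
  f''(-1.4234) = -15.6205 < 0 → local maximum
  f''(0.3122) = 15.6205 > 0 → local minimum

Critical points: x = -sqrt(61)/9 - 5/9 ≈ -1.4234 (local maximum); x = -5/9 + sqrt(61)/9 ≈ 0.3122 (local minimum)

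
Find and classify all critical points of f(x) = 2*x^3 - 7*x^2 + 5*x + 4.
f'(x) = 6*x^2 - 14*x + 5

Solve f'(x) = 0:
  6*x^2 - 14*x + 5 = 0 has no rational roots; quadratic formula: x = (14 ± √76)/12.
  ⇒ x = 7/6 - sqrt(19)/6 ≈ 0.4402, sqrt(19)/6 + 7/6 ≈ 1.8931

f''(x) = 12*x - 14
Second-derivative test at each critical point:
  f''(0.4402) = -8.7178 < 0 → local maximum
  f''(1.8931) = 8.7178 > 0 → local minimum

Critical points: x = 7/6 - sqrt(19)/6 ≈ 0.4402 (local maximum); x = sqrt(19)/6 + 7/6 ≈ 1.8931 (local minimum)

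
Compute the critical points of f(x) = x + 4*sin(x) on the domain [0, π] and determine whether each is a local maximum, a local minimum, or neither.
f'(x) = 4*cos(x) + 1

Solve f'(x) = 0 on [0, π]:
  f'(x) = 0 ⇔ cos(x) = -1/4, i.e. x = ±arccos(-1/4) + 2nπ; keep the solutions lying in [0, π].
  ⇒ x = acos(-1/4) ≈ 1.8235

f''(x) = -4*sin(x)
Second-derivative test at each critical point:
  f''(1.8235) = -3.8730 < 0 → local maximum

Critical points: x = acos(-1/4) ≈ 1.8235 (local maximum)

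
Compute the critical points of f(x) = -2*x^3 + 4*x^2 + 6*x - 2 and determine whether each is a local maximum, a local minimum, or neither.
f'(x) = -6*x^2 + 8*x + 6

Solve f'(x) = 0:
  Factor: -6*x^2 + 8*x + 6 = -2*(3*x^2 - 4*x - 3); 3*x^2 - 4*x - 3 = 0 has no rational roots; quadratic formula: x = (4 ± √52)/6.
  ⇒ x = 2/3 - sqrt(13)/3 ≈ -0.5352, 2/3 + sqrt(13)/3 ≈ 1.8685

f''(x) = 8 - 12*x
Second-derivative test at each critical point:
  f''(-0.5352) = 14.4222 > 0 → local minimum
  f''(1.8685) = -14.4222 < 0 → local maximum

Critical points: x = 2/3 - sqrt(13)/3 ≈ -0.5352 (local minimum); x = 2/3 + sqrt(13)/3 ≈ 1.8685 (local maximum)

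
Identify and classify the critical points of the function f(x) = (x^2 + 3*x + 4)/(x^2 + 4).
f'(x) = 3*(4 - x^2)/(x^4 + 8*x^2 + 16)

Solve f'(x) = 0:
  f'(x) = -3*(x - 2)*(x + 2)/(x^2 + 4)^2; the denominator is positive wherever f is defined, so f'(x) = 0 ⇔ 12 - 3*x^2 = 0.
  Factor: 12 - 3*x^2 = -3*(x - 2)*(x + 2) = 0.
  ⇒ x = -2, 2

f''(x) = 6*x*(x^2 - 12)/(x^6 + 12*x^4 + 48*x^2 + 64)
Second-derivative test at each critical point:
  f''(-2) = 3/16 > 0 → local minimum
  f''(2) = -3/16 < 0 → local maximum

Critical points: x = -2 (local minimum); x = 2 (local maximum)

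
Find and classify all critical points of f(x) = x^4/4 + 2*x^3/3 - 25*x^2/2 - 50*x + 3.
f'(x) = x^3 + 2*x^2 - 25*x - 50

Solve f'(x) = 0:
  Factor: x^3 + 2*x^2 - 25*x - 50 = (x - 5)*(x + 2)*(x + 5) = 0.
  ⇒ x = -5, -2, 5

f''(x) = 3*x^2 + 4*x - 25
Second-derivative test at each critical point:
  f''(-5) = 30 > 0 → local minimum
  f''(-2) = -21 < 0 → local maximum
  f''(5) = 70 > 0 → local minimum

Critical points: x = -5 (local minimum); x = -2 (local maximum); x = 5 (local minimum)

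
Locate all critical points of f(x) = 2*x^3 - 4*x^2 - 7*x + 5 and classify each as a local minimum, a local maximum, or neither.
f'(x) = 6*x^2 - 8*x - 7

Solve f'(x) = 0:
  6*x^2 - 8*x - 7 = 0 has no rational roots; quadratic formula: x = (8 ± √232)/12.
  ⇒ x = 2/3 - sqrt(58)/6 ≈ -0.6026, 2/3 + sqrt(58)/6 ≈ 1.9360

f''(x) = 12*x - 8
Second-derivative test at each critical point:
  f''(-0.6026) = -15.2315 < 0 → local maximum
  f''(1.9360) = 15.2315 > 0 → local minimum

Critical points: x = 2/3 - sqrt(58)/6 ≈ -0.6026 (local maximum); x = 2/3 + sqrt(58)/6 ≈ 1.9360 (local minimum)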